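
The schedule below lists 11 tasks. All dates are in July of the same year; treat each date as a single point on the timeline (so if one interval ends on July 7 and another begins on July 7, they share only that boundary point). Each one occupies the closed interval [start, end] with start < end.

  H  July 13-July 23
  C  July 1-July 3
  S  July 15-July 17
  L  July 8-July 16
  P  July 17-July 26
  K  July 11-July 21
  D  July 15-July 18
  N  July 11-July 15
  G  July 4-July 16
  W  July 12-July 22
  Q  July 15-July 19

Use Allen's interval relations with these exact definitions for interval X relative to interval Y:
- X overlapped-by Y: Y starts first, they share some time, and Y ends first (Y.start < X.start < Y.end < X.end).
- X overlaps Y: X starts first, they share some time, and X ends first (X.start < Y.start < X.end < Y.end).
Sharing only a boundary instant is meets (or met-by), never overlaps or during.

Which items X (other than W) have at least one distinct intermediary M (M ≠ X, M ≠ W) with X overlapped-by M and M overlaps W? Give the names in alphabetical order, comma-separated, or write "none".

Target W = [July 12, July 22].
Intermediaries M with M overlaps W: G, K, L, N.
Via G — items with X overlapped-by G: D, H, K, Q, S.
Via K — items with X overlapped-by K: H, P.
Via L — items with X overlapped-by L: D, H, K, Q, S.
Via N — items with X overlapped-by N: H.
Union: D, H, K, P, Q, S.

D, H, K, P, Q, S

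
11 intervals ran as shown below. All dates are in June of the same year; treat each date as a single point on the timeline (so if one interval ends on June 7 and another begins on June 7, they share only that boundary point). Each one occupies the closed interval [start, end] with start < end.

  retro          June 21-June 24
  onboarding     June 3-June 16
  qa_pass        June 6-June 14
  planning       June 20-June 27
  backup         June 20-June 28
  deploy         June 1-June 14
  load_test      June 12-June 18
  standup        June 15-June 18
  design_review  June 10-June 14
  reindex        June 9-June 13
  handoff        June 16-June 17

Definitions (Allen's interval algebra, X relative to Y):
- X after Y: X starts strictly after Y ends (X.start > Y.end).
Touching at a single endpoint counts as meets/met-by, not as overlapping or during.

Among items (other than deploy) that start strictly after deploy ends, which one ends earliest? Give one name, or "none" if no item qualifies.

Target deploy = [June 1, June 14].
backup [June 20, June 28] → after → candidate.
design_review [June 10, June 14] → finishes → excluded.
handoff [June 16, June 17] → after → candidate.
load_test [June 12, June 18] → overlapped-by → excluded.
onboarding [June 3, June 16] → overlapped-by → excluded.
planning [June 20, June 27] → after → candidate.
qa_pass [June 6, June 14] → finishes → excluded.
reindex [June 9, June 13] → during → excluded.
retro [June 21, June 24] → after → candidate.
standup [June 15, June 18] → after → candidate.
Among candidates, earliest end is June 17 → handoff.

handoff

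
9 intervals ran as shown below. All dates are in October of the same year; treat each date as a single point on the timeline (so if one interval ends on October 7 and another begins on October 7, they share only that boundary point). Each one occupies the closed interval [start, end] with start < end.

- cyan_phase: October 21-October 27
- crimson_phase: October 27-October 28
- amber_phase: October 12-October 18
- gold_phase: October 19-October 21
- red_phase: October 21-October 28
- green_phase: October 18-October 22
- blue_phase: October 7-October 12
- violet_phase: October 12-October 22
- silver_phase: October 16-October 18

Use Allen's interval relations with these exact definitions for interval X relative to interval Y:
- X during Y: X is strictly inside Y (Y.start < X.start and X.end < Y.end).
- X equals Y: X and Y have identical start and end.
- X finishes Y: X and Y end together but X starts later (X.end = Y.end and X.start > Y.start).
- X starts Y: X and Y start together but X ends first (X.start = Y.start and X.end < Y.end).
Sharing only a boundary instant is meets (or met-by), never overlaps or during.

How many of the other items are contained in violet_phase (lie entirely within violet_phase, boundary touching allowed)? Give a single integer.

Target violet_phase = [October 12, October 22].
amber_phase [October 12, October 18] → starts → counts.
blue_phase [October 7, October 12] → meets → no.
crimson_phase [October 27, October 28] → after → no.
cyan_phase [October 21, October 27] → overlapped-by → no.
gold_phase [October 19, October 21] → during → counts.
green_phase [October 18, October 22] → finishes → counts.
red_phase [October 21, October 28] → overlapped-by → no.
silver_phase [October 16, October 18] → during → counts.
Total: 4.

4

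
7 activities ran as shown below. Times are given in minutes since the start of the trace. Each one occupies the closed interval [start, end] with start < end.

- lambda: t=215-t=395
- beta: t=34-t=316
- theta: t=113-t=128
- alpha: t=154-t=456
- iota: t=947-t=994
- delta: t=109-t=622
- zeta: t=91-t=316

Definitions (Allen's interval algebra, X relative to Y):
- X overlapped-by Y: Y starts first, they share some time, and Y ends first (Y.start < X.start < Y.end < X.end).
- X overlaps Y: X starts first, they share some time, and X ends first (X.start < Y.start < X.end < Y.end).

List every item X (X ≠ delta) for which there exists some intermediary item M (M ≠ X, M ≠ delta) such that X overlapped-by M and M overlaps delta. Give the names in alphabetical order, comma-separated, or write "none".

Target delta = [t=109, t=622].
Intermediaries M with M overlaps delta: beta, zeta.
Via beta — items with X overlapped-by beta: alpha, lambda.
Via zeta — items with X overlapped-by zeta: alpha, lambda.
Union: alpha, lambda.

alpha, lambda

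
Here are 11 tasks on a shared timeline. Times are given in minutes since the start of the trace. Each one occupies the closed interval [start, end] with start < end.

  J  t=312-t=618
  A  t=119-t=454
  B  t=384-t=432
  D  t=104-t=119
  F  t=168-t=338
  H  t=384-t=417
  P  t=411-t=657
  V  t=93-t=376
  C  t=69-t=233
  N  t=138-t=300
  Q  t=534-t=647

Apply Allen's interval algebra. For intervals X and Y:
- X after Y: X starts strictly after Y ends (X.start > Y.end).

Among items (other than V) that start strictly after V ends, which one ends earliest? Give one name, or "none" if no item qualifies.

Target V = [t=93, t=376].
A [t=119, t=454] → overlapped-by → excluded.
B [t=384, t=432] → after → candidate.
C [t=69, t=233] → overlaps → excluded.
D [t=104, t=119] → during → excluded.
F [t=168, t=338] → during → excluded.
H [t=384, t=417] → after → candidate.
J [t=312, t=618] → overlapped-by → excluded.
N [t=138, t=300] → during → excluded.
P [t=411, t=657] → after → candidate.
Q [t=534, t=647] → after → candidate.
Among candidates, earliest end is t=417 → H.

H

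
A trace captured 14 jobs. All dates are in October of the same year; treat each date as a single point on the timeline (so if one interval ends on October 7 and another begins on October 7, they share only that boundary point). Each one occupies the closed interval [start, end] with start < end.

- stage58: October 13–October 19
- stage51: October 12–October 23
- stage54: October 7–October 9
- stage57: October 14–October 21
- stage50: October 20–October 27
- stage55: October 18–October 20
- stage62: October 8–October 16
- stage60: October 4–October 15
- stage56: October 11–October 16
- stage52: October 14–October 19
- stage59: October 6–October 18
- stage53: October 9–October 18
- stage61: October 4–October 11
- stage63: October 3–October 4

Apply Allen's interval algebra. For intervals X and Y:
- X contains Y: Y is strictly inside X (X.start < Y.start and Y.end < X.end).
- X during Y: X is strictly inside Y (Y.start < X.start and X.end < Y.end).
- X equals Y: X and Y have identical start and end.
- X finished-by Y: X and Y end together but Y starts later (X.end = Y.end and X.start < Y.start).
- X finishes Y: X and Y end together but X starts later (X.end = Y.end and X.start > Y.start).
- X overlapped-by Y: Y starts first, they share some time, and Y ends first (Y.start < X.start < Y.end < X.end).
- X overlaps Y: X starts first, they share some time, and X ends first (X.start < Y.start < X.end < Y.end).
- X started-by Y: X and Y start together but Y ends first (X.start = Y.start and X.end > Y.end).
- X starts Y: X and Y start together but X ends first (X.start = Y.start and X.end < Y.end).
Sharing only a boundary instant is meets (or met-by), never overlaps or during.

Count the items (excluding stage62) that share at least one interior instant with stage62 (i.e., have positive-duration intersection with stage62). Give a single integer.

10

Target stage62 = [October 8, October 16].
stage50 [October 20, October 27] → after → no.
stage51 [October 12, October 23] → overlapped-by → counts.
stage52 [October 14, October 19] → overlapped-by → counts.
stage53 [October 9, October 18] → overlapped-by → counts.
stage54 [October 7, October 9] → overlaps → counts.
stage55 [October 18, October 20] → after → no.
stage56 [October 11, October 16] → finishes → counts.
stage57 [October 14, October 21] → overlapped-by → counts.
stage58 [October 13, October 19] → overlapped-by → counts.
stage59 [October 6, October 18] → contains → counts.
stage60 [October 4, October 15] → overlaps → counts.
stage61 [October 4, October 11] → overlaps → counts.
stage63 [October 3, October 4] → before → no.
Total: 10.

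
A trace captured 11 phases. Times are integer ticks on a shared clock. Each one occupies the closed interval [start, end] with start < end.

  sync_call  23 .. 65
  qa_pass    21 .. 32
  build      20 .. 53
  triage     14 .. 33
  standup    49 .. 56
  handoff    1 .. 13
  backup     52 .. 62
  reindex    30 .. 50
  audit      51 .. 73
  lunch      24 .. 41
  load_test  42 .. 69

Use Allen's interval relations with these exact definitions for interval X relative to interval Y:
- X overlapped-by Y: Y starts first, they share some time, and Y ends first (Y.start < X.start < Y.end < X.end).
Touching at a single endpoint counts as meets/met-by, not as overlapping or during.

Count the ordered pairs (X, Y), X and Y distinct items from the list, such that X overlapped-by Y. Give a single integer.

Checking all 110 ordered pairs for relation 'overlapped-by'; matching pairs in alphabetical order:
(audit, build): audit overlapped-by build ✓
(audit, load_test): audit overlapped-by load_test ✓
(audit, standup): audit overlapped-by standup ✓
(audit, sync_call): audit overlapped-by sync_call ✓
(backup, build): backup overlapped-by build ✓
(backup, standup): backup overlapped-by standup ✓
(build, triage): build overlapped-by triage ✓
(load_test, build): load_test overlapped-by build ✓
(load_test, reindex): load_test overlapped-by reindex ✓
(load_test, sync_call): load_test overlapped-by sync_call ✓
(lunch, qa_pass): lunch overlapped-by qa_pass ✓
(lunch, triage): lunch overlapped-by triage ✓
(reindex, lunch): reindex overlapped-by lunch ✓
(reindex, qa_pass): reindex overlapped-by qa_pass ✓
(reindex, triage): reindex overlapped-by triage ✓
(standup, build): standup overlapped-by build ✓
(standup, reindex): standup overlapped-by reindex ✓
(sync_call, build): sync_call overlapped-by build ✓
(sync_call, qa_pass): sync_call overlapped-by qa_pass ✓
(sync_call, triage): sync_call overlapped-by triage ✓
Count: 20.

20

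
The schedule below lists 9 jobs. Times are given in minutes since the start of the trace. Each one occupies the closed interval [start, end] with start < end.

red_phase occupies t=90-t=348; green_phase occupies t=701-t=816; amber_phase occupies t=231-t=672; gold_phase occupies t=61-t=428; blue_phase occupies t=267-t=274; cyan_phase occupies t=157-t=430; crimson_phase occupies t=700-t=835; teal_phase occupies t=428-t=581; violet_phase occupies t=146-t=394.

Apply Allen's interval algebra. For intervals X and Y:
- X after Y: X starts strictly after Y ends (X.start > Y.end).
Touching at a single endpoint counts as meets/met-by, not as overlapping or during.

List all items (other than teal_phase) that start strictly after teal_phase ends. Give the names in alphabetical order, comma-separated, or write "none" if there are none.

Target teal_phase = [t=428, t=581].
amber_phase [t=231, t=672] → contains → no.
blue_phase [t=267, t=274] → before → no.
crimson_phase [t=700, t=835] → after → yes.
cyan_phase [t=157, t=430] → overlaps → no.
gold_phase [t=61, t=428] → meets → no.
green_phase [t=701, t=816] → after → yes.
red_phase [t=90, t=348] → before → no.
violet_phase [t=146, t=394] → before → no.
Result: crimson_phase, green_phase.

crimson_phase, green_phase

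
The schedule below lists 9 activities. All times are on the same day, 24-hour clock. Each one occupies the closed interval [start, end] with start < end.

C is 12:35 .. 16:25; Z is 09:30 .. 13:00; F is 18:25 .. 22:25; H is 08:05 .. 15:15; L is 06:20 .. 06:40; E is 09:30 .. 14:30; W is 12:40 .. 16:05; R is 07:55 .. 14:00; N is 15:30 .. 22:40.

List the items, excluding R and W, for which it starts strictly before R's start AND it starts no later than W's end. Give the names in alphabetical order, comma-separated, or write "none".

L

Conditions: its start is strictly before R's start (X.start < 07:55) AND its start is no later than W's end (X.start <= 16:05).
C: start 12:35 < 07:55? ✗; start 12:35 <= 16:05? ✓ → no.
E: start 09:30 < 07:55? ✗; start 09:30 <= 16:05? ✓ → no.
F: start 18:25 < 07:55? ✗; start 18:25 <= 16:05? ✗ → no.
H: start 08:05 < 07:55? ✗; start 08:05 <= 16:05? ✓ → no.
L: start 06:20 < 07:55? ✓; start 06:20 <= 16:05? ✓ → yes.
N: start 15:30 < 07:55? ✗; start 15:30 <= 16:05? ✓ → no.
Z: start 09:30 < 07:55? ✗; start 09:30 <= 16:05? ✓ → no.
Result: L.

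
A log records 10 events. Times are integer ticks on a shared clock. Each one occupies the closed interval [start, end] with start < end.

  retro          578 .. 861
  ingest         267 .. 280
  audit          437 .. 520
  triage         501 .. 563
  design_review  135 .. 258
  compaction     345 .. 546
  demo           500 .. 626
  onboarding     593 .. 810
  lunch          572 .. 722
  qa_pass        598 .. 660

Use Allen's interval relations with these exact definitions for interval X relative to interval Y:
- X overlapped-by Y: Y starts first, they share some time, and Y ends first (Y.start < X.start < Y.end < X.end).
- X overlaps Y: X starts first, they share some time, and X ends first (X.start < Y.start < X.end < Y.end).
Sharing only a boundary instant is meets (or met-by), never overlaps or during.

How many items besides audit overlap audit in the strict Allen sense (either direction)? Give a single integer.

Target audit = [437, 520].
compaction [345, 546] → contains → no.
demo [500, 626] → overlapped-by → counts.
design_review [135, 258] → before → no.
ingest [267, 280] → before → no.
lunch [572, 722] → after → no.
onboarding [593, 810] → after → no.
qa_pass [598, 660] → after → no.
retro [578, 861] → after → no.
triage [501, 563] → overlapped-by → counts.
Total: 2.

2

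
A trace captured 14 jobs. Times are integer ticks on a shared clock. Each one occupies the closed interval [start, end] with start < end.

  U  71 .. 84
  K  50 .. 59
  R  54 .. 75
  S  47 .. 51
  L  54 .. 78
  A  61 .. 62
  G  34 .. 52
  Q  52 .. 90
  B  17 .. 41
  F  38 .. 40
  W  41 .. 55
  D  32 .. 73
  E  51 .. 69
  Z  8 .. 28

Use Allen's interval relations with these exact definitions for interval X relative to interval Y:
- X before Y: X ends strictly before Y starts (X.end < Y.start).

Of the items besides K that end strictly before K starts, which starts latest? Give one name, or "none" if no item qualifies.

Target K = [50, 59].
A [61, 62] → after → excluded.
B [17, 41] → before → candidate.
D [32, 73] → contains → excluded.
E [51, 69] → overlapped-by → excluded.
F [38, 40] → before → candidate.
G [34, 52] → overlaps → excluded.
L [54, 78] → overlapped-by → excluded.
Q [52, 90] → overlapped-by → excluded.
R [54, 75] → overlapped-by → excluded.
S [47, 51] → overlaps → excluded.
U [71, 84] → after → excluded.
W [41, 55] → overlaps → excluded.
Z [8, 28] → before → candidate.
Among candidates, latest start is 38 → F.

F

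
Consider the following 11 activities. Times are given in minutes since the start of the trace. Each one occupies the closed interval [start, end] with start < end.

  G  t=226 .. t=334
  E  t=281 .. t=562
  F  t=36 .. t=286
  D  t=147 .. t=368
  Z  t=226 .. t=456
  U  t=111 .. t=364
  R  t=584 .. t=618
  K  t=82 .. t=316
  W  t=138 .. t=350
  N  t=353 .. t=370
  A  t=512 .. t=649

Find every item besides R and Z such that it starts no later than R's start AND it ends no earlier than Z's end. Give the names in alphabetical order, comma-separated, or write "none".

Conditions: its start is no later than R's start (X.start <= t=584) AND its end is no earlier than Z's end (X.end >= t=456).
A: start t=512 <= t=584? ✓; end t=649 >= t=456? ✓ → yes.
D: start t=147 <= t=584? ✓; end t=368 >= t=456? ✗ → no.
E: start t=281 <= t=584? ✓; end t=562 >= t=456? ✓ → yes.
F: start t=36 <= t=584? ✓; end t=286 >= t=456? ✗ → no.
G: start t=226 <= t=584? ✓; end t=334 >= t=456? ✗ → no.
K: start t=82 <= t=584? ✓; end t=316 >= t=456? ✗ → no.
N: start t=353 <= t=584? ✓; end t=370 >= t=456? ✗ → no.
U: start t=111 <= t=584? ✓; end t=364 >= t=456? ✗ → no.
W: start t=138 <= t=584? ✓; end t=350 >= t=456? ✗ → no.
Result: A, E.

A, E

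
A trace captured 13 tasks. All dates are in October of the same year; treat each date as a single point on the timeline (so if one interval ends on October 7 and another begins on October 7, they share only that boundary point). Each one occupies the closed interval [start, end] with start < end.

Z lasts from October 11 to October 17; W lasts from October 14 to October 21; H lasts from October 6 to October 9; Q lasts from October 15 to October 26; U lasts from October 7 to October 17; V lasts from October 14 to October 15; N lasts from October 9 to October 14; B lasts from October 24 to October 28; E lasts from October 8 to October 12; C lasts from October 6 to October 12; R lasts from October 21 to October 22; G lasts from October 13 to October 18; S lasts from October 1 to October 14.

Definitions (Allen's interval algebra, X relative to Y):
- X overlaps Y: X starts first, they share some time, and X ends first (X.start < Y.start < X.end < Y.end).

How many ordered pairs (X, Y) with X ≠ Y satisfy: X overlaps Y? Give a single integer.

22

Checking all 156 ordered pairs for relation 'overlaps'; matching pairs in alphabetical order:
(C, N): C overlaps N ✓
(C, U): C overlaps U ✓
(C, Z): C overlaps Z ✓
(E, N): E overlaps N ✓
(E, Z): E overlaps Z ✓
(G, Q): G overlaps Q ✓
(G, W): G overlaps W ✓
(H, E): H overlaps E ✓
(H, U): H overlaps U ✓
(N, G): N overlaps G ✓
(N, Z): N overlaps Z ✓
(Q, B): Q overlaps B ✓
(S, G): S overlaps G ✓
(S, U): S overlaps U ✓
(S, Z): S overlaps Z ✓
(U, G): U overlaps G ✓
(U, Q): U overlaps Q ✓
(U, W): U overlaps W ✓
(W, Q): W overlaps Q ✓
(Z, G): Z overlaps G ✓
(Z, Q): Z overlaps Q ✓
(Z, W): Z overlaps W ✓
Count: 22.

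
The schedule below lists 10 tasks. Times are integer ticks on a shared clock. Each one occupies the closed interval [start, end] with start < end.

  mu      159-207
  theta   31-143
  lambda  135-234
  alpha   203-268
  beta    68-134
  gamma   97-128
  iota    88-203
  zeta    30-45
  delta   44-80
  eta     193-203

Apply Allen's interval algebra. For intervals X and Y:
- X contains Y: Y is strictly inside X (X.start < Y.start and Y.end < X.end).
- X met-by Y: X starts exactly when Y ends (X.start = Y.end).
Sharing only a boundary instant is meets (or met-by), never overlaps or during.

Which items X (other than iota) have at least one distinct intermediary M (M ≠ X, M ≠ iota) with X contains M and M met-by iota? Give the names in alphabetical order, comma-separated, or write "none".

none

Target iota = [88, 203].
Intermediaries M with M met-by iota: alpha.
Via alpha — items with X contains alpha: none.
Union: none.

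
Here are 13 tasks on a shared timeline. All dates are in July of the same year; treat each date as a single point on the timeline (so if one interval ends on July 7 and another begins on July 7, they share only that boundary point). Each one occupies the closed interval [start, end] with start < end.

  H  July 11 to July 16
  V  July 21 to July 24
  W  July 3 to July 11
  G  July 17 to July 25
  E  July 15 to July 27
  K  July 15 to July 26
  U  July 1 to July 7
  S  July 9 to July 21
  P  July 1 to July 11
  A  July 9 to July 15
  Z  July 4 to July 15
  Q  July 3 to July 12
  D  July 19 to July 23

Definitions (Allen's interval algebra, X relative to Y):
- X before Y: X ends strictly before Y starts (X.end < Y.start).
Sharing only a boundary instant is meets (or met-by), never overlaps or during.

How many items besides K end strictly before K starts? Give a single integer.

4

Target K = [July 15, July 26].
A [July 9, July 15] → meets → no.
D [July 19, July 23] → during → no.
E [July 15, July 27] → started-by → no.
G [July 17, July 25] → during → no.
H [July 11, July 16] → overlaps → no.
P [July 1, July 11] → before → counts.
Q [July 3, July 12] → before → counts.
S [July 9, July 21] → overlaps → no.
U [July 1, July 7] → before → counts.
V [July 21, July 24] → during → no.
W [July 3, July 11] → before → counts.
Z [July 4, July 15] → meets → no.
Total: 4.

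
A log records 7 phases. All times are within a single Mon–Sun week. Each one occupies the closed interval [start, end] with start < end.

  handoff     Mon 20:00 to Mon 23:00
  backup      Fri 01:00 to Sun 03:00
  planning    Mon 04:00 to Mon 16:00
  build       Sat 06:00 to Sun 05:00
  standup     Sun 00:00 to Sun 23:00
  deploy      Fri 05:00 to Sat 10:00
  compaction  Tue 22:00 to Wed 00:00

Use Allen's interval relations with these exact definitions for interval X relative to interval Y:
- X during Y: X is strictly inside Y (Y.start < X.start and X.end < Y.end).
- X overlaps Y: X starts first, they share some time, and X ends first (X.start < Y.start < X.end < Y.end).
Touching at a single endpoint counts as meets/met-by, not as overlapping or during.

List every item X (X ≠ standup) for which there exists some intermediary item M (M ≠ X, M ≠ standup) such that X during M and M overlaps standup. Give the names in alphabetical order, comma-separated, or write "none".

Target standup = [Sun 00:00, Sun 23:00].
Intermediaries M with M overlaps standup: backup, build.
Via backup — items with X during backup: deploy.
Via build — items with X during build: none.
Union: deploy.

deploy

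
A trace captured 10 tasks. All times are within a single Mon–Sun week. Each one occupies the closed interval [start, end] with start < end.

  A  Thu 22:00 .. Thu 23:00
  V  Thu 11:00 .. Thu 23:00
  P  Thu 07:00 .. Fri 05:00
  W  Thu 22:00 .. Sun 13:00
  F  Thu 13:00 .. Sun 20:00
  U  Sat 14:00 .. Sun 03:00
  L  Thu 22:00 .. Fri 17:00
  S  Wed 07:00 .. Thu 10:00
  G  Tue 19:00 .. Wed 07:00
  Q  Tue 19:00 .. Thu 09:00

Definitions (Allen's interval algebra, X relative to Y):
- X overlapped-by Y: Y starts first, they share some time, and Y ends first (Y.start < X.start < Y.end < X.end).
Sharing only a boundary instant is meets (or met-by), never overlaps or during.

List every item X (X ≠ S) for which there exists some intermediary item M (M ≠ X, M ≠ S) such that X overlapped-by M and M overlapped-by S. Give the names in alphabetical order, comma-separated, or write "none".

F, L, W

Target S = [Wed 07:00, Thu 10:00].
Intermediaries M with M overlapped-by S: P.
Via P — items with X overlapped-by P: F, L, W.
Union: F, L, W.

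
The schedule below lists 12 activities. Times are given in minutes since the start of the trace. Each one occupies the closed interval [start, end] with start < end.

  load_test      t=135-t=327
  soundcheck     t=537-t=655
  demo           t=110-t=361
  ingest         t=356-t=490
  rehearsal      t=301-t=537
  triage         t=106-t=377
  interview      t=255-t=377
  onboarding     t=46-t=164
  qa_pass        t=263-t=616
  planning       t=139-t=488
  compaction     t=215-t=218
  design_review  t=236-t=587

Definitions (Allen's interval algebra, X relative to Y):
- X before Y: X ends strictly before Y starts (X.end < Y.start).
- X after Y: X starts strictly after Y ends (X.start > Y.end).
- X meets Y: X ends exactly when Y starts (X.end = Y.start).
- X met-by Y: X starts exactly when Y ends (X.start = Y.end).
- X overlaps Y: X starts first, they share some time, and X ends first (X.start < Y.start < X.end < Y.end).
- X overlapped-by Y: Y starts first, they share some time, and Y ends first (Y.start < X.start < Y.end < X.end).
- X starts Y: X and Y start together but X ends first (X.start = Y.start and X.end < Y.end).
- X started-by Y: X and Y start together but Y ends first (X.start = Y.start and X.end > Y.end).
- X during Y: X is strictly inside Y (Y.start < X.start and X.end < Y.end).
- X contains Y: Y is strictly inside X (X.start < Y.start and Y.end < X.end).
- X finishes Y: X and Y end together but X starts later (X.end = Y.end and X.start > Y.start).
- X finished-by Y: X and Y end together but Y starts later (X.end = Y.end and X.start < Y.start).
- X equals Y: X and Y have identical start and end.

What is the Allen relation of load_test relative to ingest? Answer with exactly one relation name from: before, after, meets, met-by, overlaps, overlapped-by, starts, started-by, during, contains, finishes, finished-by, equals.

before

load_test = [t=135, t=327]; ingest = [t=356, t=490].
Compare endpoints: load_test.start < ingest.start, load_test.start < ingest.end, load_test.end < ingest.start, load_test.end < ingest.end.
That pattern is 'before'.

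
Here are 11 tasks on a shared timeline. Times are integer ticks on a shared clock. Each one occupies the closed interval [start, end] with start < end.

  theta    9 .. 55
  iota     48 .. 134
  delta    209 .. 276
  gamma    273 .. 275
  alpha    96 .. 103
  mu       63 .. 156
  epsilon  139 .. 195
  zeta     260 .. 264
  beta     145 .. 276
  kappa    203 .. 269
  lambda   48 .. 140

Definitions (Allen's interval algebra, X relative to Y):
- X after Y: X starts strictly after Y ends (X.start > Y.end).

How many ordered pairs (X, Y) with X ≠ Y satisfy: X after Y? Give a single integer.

35

Checking all 110 ordered pairs for relation 'after'; matching pairs in alphabetical order:
(alpha, theta): alpha after theta ✓
(beta, alpha): beta after alpha ✓
(beta, iota): beta after iota ✓
(beta, lambda): beta after lambda ✓
(beta, theta): beta after theta ✓
(delta, alpha): delta after alpha ✓
(delta, epsilon): delta after epsilon ✓
(delta, iota): delta after iota ✓
(delta, lambda): delta after lambda ✓
(delta, mu): delta after mu ✓
(delta, theta): delta after theta ✓
(epsilon, alpha): epsilon after alpha ✓
(epsilon, iota): epsilon after iota ✓
(epsilon, theta): epsilon after theta ✓
(gamma, alpha): gamma after alpha ✓
(gamma, epsilon): gamma after epsilon ✓
(gamma, iota): gamma after iota ✓
(gamma, kappa): gamma after kappa ✓
(gamma, lambda): gamma after lambda ✓
(gamma, mu): gamma after mu ✓
(gamma, theta): gamma after theta ✓
(gamma, zeta): gamma after zeta ✓
(kappa, alpha): kappa after alpha ✓
(kappa, epsilon): kappa after epsilon ✓
... plus 11 further pairs not listed.
Count: 35.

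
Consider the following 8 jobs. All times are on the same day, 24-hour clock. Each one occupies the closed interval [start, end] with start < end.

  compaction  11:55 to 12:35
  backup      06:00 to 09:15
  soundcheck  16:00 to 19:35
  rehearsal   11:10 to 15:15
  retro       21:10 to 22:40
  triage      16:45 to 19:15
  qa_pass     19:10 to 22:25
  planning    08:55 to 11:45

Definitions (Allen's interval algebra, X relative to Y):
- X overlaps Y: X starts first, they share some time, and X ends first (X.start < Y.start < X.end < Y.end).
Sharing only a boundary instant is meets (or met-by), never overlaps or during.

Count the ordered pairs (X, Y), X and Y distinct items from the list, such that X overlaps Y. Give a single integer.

Checking all 56 ordered pairs for relation 'overlaps'; matching pairs in alphabetical order:
(backup, planning): backup overlaps planning ✓
(planning, rehearsal): planning overlaps rehearsal ✓
(qa_pass, retro): qa_pass overlaps retro ✓
(soundcheck, qa_pass): soundcheck overlaps qa_pass ✓
(triage, qa_pass): triage overlaps qa_pass ✓
Count: 5.

5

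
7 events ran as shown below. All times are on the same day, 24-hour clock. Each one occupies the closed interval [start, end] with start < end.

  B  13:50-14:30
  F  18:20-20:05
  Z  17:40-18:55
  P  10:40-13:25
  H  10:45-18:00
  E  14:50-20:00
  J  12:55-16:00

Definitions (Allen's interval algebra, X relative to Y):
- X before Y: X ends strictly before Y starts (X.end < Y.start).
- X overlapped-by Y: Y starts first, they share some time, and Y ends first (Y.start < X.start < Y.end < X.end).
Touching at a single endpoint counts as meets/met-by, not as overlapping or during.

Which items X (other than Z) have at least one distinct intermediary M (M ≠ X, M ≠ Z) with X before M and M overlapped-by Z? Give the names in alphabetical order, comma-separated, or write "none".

Target Z = [17:40, 18:55].
Intermediaries M with M overlapped-by Z: F.
Via F — items with X before F: B, H, J, P.
Union: B, H, J, P.

B, H, J, P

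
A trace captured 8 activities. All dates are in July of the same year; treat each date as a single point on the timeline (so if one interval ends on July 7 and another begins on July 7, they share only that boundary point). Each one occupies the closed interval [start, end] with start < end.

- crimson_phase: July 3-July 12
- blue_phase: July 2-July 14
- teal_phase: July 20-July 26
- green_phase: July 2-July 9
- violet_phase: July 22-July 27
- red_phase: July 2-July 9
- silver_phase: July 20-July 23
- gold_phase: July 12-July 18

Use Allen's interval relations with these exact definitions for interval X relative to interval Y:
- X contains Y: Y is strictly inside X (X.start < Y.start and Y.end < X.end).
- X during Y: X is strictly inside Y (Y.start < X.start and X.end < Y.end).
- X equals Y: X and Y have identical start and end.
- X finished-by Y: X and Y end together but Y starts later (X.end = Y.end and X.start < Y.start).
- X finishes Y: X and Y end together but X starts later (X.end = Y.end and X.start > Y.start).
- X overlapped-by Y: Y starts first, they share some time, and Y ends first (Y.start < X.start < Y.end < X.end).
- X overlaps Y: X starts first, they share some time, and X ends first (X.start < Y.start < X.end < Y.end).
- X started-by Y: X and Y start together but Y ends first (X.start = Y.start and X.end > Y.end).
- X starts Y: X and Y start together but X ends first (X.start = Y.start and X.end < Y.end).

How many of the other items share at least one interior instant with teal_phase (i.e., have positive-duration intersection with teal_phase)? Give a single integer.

Target teal_phase = [July 20, July 26].
blue_phase [July 2, July 14] → before → no.
crimson_phase [July 3, July 12] → before → no.
gold_phase [July 12, July 18] → before → no.
green_phase [July 2, July 9] → before → no.
red_phase [July 2, July 9] → before → no.
silver_phase [July 20, July 23] → starts → counts.
violet_phase [July 22, July 27] → overlapped-by → counts.
Total: 2.

2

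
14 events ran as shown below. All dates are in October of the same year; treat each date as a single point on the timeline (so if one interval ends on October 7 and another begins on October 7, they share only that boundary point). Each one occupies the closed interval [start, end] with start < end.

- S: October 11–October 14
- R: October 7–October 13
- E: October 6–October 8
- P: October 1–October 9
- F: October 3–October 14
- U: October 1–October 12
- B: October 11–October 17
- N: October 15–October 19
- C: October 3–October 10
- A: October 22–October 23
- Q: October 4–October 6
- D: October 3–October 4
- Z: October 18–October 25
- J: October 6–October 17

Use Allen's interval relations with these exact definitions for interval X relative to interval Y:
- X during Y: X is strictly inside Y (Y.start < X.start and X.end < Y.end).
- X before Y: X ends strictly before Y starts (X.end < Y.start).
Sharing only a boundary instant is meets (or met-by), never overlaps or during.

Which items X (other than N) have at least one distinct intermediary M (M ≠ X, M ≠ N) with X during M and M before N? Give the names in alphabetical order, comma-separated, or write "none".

Target N = [October 15, October 19].
Intermediaries M with M before N: C, D, E, F, P, Q, R, S, U.
Via C — items with X during C: E, Q.
Via D — items with X during D: none.
Via E — items with X during E: none.
Via F — items with X during F: E, Q, R.
Via P — items with X during P: D, E, Q.
Via Q — items with X during Q: none.
Via R — items with X during R: none.
Via S — items with X during S: none.
Via U — items with X during U: C, D, E, Q.
Union: C, D, E, Q, R.

C, D, E, Q, R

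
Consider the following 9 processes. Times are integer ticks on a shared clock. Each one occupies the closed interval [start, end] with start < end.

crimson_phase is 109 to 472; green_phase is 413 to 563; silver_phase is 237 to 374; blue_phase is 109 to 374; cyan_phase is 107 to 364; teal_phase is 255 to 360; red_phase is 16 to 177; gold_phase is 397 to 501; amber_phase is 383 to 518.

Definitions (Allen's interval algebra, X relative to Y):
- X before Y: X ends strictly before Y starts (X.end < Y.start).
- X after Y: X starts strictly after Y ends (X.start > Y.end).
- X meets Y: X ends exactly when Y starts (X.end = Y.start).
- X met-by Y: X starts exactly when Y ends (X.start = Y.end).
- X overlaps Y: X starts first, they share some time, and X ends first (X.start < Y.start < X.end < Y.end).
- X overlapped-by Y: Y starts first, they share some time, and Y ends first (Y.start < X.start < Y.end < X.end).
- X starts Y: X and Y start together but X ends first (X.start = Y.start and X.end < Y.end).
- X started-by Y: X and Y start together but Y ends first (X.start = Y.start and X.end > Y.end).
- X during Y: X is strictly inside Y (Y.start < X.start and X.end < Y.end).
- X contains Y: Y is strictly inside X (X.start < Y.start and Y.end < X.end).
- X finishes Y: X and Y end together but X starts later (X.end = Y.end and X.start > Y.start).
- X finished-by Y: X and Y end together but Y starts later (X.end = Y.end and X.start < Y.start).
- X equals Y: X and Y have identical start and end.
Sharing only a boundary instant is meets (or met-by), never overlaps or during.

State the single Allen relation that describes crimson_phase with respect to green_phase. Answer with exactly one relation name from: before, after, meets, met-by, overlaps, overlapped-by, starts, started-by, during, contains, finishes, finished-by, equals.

crimson_phase = [109, 472]; green_phase = [413, 563].
Compare endpoints: crimson_phase.start < green_phase.start, crimson_phase.start < green_phase.end, crimson_phase.end > green_phase.start, crimson_phase.end < green_phase.end.
That pattern is 'overlaps'.

overlaps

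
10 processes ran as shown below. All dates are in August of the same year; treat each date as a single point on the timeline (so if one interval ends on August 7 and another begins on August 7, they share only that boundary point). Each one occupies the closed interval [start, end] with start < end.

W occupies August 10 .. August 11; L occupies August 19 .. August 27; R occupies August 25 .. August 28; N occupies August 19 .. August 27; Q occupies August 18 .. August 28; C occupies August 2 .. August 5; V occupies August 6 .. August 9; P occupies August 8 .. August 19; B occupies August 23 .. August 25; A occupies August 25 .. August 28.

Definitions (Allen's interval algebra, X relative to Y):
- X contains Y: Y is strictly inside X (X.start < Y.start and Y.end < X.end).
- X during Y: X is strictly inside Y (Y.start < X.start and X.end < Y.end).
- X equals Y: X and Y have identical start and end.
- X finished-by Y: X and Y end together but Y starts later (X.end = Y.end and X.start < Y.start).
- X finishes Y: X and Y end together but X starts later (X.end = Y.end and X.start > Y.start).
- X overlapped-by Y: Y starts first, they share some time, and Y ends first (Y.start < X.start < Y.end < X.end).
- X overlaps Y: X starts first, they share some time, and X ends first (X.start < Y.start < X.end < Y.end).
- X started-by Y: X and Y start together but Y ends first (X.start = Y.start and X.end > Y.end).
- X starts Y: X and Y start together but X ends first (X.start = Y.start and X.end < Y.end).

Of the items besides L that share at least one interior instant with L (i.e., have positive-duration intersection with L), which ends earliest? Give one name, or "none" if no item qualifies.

B

Target L = [August 19, August 27].
A [August 25, August 28] → overlapped-by → candidate.
B [August 23, August 25] → during → candidate.
C [August 2, August 5] → before → excluded.
N [August 19, August 27] → equals → candidate.
P [August 8, August 19] → meets → excluded.
Q [August 18, August 28] → contains → candidate.
R [August 25, August 28] → overlapped-by → candidate.
V [August 6, August 9] → before → excluded.
W [August 10, August 11] → before → excluded.
Among candidates, earliest end is August 25 → B.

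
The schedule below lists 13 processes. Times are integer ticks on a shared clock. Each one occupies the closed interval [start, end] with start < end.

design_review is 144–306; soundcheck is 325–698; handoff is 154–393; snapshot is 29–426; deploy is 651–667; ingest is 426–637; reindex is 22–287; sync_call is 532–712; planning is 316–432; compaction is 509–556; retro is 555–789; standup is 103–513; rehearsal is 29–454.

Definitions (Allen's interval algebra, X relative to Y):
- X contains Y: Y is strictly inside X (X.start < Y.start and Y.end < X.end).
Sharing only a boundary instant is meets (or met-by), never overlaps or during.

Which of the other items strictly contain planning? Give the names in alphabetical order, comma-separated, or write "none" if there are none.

rehearsal, standup

Target planning = [316, 432].
compaction [509, 556] → after → no.
deploy [651, 667] → after → no.
design_review [144, 306] → before → no.
handoff [154, 393] → overlaps → no.
ingest [426, 637] → overlapped-by → no.
rehearsal [29, 454] → contains → yes.
reindex [22, 287] → before → no.
retro [555, 789] → after → no.
snapshot [29, 426] → overlaps → no.
soundcheck [325, 698] → overlapped-by → no.
standup [103, 513] → contains → yes.
sync_call [532, 712] → after → no.
Result: rehearsal, standup.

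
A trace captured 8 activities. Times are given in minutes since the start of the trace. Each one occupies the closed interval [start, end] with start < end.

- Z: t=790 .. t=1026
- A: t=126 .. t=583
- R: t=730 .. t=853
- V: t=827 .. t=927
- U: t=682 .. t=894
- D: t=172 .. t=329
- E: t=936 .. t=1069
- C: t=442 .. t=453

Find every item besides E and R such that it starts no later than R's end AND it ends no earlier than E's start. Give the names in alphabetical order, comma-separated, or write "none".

Z

Conditions: its start is no later than R's end (X.start <= t=853) AND its end is no earlier than E's start (X.end >= t=936).
A: start t=126 <= t=853? ✓; end t=583 >= t=936? ✗ → no.
C: start t=442 <= t=853? ✓; end t=453 >= t=936? ✗ → no.
D: start t=172 <= t=853? ✓; end t=329 >= t=936? ✗ → no.
U: start t=682 <= t=853? ✓; end t=894 >= t=936? ✗ → no.
V: start t=827 <= t=853? ✓; end t=927 >= t=936? ✗ → no.
Z: start t=790 <= t=853? ✓; end t=1026 >= t=936? ✓ → yes.
Result: Z.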